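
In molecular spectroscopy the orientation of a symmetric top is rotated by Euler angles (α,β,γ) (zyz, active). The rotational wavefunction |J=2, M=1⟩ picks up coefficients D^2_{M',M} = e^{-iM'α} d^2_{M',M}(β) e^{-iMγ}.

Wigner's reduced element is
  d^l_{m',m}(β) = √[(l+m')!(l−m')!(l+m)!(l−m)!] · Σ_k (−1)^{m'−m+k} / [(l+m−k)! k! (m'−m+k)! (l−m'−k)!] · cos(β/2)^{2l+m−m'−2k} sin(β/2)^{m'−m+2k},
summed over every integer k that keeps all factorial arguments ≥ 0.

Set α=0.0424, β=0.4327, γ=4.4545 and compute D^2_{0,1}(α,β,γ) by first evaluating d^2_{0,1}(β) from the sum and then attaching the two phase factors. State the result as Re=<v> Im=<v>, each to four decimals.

Re=-0.1189 Im=0.4508

D^2_{0,1}(0.0424,0.4327,4.4545) = e^{-i·0·0.0424}·d^2_{0,1}(0.4327)·e^{-i·1·4.4545}. Compute d first:
c=cos(0.4327/2)=0.976687, s=sin(0.4327/2)=0.214666; N=√[2·2·6·1]=4.898979
k∈{1,2} keeps every argument non-negative
  k=1: (−1)^0·4.8990/(2)·0.9767^3·0.2147^1 = +0.489898
  k=2: (−1)^1·4.8990/(2)·0.9767^1·0.2147^3 = -0.023666
d^2_{0,1}(0.4327) = +0.489898 -0.023666 = +0.466233
D = (+1.000000+0.000000i)·(+0.466233)·(-0.255040+0.966931i) = -0.118908+0.450815i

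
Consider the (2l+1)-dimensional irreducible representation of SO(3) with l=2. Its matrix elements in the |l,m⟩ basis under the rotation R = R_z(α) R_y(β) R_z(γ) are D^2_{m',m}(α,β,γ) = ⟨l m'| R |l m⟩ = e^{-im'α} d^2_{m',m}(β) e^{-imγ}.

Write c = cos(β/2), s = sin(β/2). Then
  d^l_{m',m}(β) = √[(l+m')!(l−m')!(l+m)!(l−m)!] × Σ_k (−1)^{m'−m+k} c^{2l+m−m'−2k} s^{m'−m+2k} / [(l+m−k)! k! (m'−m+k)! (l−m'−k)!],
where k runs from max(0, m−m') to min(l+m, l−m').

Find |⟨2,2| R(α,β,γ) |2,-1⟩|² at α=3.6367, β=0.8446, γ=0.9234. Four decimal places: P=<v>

P=0.0158

Split into d^2_{2,-1}(β=0.8446) × two z-phases.
With c≡cos(β/2)=0.912149 and s≡sin(β/2)=0.409859, N=[24·1·1·6]^{1/2}=12.000000
Admissible k: 0..0 (factorial args all ≥0)
  k=0: (−1)^3·12.0000/(6)·0.9121^1·0.4099^3 = -0.125603
d^2_{2,-1}(0.8446) = -0.125603
|D^2_{2,-1}|² = |d^2_{2,-1}(β)|² = (-0.125603)² = 0.015776 (the z-rotation phases have unit modulus)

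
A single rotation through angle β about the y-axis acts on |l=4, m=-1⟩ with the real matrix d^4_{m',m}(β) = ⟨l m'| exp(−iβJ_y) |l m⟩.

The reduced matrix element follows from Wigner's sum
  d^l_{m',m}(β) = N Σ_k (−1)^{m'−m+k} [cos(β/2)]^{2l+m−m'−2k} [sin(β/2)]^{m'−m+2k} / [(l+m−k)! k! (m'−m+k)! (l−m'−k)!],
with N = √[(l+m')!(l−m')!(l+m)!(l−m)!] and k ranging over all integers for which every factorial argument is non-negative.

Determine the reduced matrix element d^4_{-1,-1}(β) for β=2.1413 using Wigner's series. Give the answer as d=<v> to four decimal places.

d=-0.2469

d^4_{-1,-1}(β=2.1413) via Wigner's sum:
c=cos(2.1413/2)=0.479554, s=sin(2.1413/2)=0.877512; N=√[6·120·6·120]=720.000000
k: max(0,(-1)−(-1))=0 … min(4+(-1),4−(-1))=3
  k=0: (−1)^0·720.0000/(720)·0.4796^8·0.8775^0 = +0.002797
  k=1: (−1)^1·720.0000/(48)·0.4796^6·0.8775^2 = -0.140483
  k=2: (−1)^2·720.0000/(24)·0.4796^4·0.8775^4 = +0.940772
  k=3: (−1)^3·720.0000/(72)·0.4796^2·0.8775^6 = -1.050013
d^4_{-1,-1}(2.1413) = +0.002797 -0.140483 +0.940772 -1.050013 = -0.246927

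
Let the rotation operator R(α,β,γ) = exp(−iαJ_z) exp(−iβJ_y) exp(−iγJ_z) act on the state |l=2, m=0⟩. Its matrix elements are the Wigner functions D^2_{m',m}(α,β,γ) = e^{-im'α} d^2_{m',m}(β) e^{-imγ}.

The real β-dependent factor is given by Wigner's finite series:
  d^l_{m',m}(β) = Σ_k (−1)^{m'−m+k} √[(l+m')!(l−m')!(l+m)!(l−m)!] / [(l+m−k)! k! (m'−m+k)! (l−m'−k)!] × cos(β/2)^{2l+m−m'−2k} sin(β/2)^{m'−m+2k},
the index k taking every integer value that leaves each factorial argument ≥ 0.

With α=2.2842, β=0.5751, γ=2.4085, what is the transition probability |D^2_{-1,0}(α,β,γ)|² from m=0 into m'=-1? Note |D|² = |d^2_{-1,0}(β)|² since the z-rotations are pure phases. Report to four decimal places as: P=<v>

P=0.3125

D^2_{-1,0}(2.2842,0.5751,2.4085) = e^{-i·-1·2.2842}·d^2_{-1,0}(0.5751)·e^{-i·0·2.4085}. Compute d first:
Half-angle: c=0.958942, s=0.283604. N=√(1·6·2·2)=4.898979
The bounds max(0,m−m')=1 and min(l+m,l−m')=2 give 2 terms
  k=1: (−1)^0·4.8990/(2)·0.9589^3·0.2836^1 = +0.612582
  k=2: (−1)^1·4.8990/(2)·0.9589^1·0.2836^3 = -0.053580
d^2_{-1,0}(0.5751) = +0.612582 -0.053580 = +0.559001
|D^2_{-1,0}|² = |d^2_{-1,0}(β)|² = (+0.559001)² = 0.312483 (the z-rotation phases have unit modulus)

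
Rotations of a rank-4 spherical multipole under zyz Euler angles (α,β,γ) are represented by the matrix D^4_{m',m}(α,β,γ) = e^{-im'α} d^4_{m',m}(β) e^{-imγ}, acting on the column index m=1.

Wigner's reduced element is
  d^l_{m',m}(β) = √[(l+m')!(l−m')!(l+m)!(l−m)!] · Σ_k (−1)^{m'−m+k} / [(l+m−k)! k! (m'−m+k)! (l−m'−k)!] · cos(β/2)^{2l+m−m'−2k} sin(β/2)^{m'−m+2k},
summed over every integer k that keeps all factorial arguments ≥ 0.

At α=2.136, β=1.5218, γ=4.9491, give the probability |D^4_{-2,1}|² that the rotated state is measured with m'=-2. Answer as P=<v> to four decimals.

First d^4_{-2,1}(β=1.5218), then the phase factors e^{-i(-2)α} and e^{-i(1)γ}:
With c≡cos(β/2)=0.724216 and s≡sin(β/2)=0.689574, N=[2·720·120·6]^{1/2}=1018.233765
k: max(0,(1)−(-2))=3 … min(4+(1),4−(-2))=5
  k=3: (−1)^0·1018.2338/(72)·0.7242^5·0.6896^3 = +0.923839
  k=4: (−1)^1·1018.2338/(48)·0.7242^3·0.6896^5 = -1.256357
  k=5: (−1)^2·1018.2338/(240)·0.7242^1·0.6896^7 = +0.227808
d^4_{-2,1}(1.5218) = +0.923839 -1.256357 +0.227808 = -0.104710
|D^4_{-2,1}|² = |d^4_{-2,1}(β)|² = (-0.104710)² = 0.010964 (the z-rotation phases have unit modulus)

P=0.0110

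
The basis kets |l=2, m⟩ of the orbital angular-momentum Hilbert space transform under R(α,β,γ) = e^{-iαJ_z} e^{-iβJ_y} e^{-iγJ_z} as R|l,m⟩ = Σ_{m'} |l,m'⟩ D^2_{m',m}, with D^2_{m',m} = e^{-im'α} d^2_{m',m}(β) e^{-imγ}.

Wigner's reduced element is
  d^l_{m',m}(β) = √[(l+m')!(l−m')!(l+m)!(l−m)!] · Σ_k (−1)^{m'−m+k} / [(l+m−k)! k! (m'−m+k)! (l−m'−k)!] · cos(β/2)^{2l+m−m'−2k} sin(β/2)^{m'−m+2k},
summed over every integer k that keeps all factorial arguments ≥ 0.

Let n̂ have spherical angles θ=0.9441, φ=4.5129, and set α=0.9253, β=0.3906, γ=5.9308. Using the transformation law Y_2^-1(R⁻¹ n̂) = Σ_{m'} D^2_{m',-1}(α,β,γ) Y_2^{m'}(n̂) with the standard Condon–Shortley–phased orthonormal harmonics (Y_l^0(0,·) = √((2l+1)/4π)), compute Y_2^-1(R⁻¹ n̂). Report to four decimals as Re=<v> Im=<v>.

Re=-0.1475 Im=0.1302

Need the full column D^2_{m',-1} for m'=−2..2 at α=0.9253, β=0.3906, γ=5.9308.
cos(β/2)=0.980989, sin(β/2)=0.194061
d^2_{-2,-1}: single k=1 term ⇒ +0.366405;  D = +0.026571+0.365440i
d^2_{-1,-1}: k∈[0..1] ⇒ +0.926099 -0.108724 = +0.817375;  D = +0.686860+0.443086i
d^2_{0,-1}: k∈[0..1] ⇒ -0.448752 +0.017561 = -0.431191;  D = -0.404695+0.148820i
d^2_{1,-1}: k∈[0..1] ⇒ +0.108724 -0.001418 = +0.107306;  D = +0.031004-0.102729i
d^2_{2,-1}: single k=0 term ⇒ -0.014339;  D = +0.008473+0.011567i
Y_2^{m'}(θ=0.9441,φ=4.5129) and Σ D·Y over m':
  (+0.0266+0.3654i)·(-0.2335-0.0984i)  (+0.6869+0.4431i)·(-0.0727+0.3597i)  (-0.4047+0.1488i)·(+0.0100+0.0000i)  (+0.0310-0.1027i)·(+0.0727+0.3597i)  (+0.0085+0.0116i)·(-0.2335+0.0984i)
Y_2^-1(R⁻¹ n̂) = -0.147534+0.130201i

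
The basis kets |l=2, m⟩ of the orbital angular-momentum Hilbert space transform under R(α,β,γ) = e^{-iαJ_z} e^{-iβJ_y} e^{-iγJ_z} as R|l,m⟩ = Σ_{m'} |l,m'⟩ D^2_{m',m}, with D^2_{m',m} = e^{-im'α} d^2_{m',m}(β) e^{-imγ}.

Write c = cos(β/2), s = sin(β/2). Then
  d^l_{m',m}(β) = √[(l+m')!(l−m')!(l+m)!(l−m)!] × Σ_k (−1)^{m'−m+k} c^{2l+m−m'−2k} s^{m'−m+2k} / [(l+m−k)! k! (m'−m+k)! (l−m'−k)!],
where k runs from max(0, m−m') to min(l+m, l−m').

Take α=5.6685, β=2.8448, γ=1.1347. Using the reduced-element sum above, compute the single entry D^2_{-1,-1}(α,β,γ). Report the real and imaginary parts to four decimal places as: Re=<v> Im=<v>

First d^2_{-1,-1}(β=2.8448), then the phase factors e^{-i(-1)α} and e^{-i(-1)γ}:
With c≡cos(β/2)=0.147852 and s≡sin(β/2)=0.989009, N=[1·6·1·6]^{1/2}=6.000000
The bounds max(0,m−m')=0 and min(l+m,l−m')=1 give 2 terms
  k=0: (−1)^0·6.0000/(6)·0.1479^4·0.9890^0 = +0.000478
  k=1: (−1)^1·6.0000/(2)·0.1479^2·0.9890^2 = -0.064147
d^2_{-1,-1}(2.8448) = +0.000478 -0.064147 = -0.063669
D = (+0.816955-0.576701i)·(-0.063669)·(+0.422404+0.906407i) = -0.055253-0.031637i

Re=-0.0553 Im=-0.0316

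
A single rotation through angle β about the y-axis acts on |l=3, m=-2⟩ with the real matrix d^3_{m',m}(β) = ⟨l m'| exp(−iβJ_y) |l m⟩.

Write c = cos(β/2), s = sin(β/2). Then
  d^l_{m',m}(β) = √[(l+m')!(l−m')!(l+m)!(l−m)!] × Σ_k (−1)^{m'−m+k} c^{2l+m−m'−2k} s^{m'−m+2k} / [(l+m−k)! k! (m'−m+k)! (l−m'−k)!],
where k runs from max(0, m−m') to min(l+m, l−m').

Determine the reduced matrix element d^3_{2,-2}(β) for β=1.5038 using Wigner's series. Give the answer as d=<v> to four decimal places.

d^3_{2,-2}(β=1.5038) via Wigner's sum:
With c≡cos(β/2)=0.730392 and s≡sin(β/2)=0.683028, N=[120·1·1·120]^{1/2}=120.000000
k∈{0,1} keeps every argument non-negative
  k=0: (−1)^4·120.0000/(24)·0.7304^2·0.6830^4 = +0.580545
  k=1: (−1)^5·120.0000/(120)·0.7304^0·0.6830^6 = -0.101538
d^3_{2,-2}(1.5038) = +0.580545 -0.101538 = +0.479007

d=0.4790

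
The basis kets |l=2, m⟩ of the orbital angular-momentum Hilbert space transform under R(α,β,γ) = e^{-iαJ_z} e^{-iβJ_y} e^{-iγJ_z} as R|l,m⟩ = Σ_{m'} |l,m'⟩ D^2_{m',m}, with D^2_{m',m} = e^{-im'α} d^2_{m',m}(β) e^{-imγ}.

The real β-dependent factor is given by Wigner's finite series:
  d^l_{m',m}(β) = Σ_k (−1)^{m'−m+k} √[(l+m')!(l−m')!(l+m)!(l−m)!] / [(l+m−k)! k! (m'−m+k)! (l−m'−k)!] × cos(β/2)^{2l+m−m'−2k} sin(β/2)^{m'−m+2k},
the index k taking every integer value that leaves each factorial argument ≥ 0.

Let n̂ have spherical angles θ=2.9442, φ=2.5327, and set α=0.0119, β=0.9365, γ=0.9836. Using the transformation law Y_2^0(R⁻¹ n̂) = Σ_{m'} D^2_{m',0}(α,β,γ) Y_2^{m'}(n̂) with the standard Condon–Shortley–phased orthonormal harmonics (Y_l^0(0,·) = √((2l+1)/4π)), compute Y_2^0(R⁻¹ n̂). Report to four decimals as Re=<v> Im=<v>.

Re=0.1610 Im=0.0000

Need the full column D^2_{m',0} for m'=−2..2 at α=0.0119, β=0.9365, γ=0.9836.
cos(β/2)=0.892359, sin(β/2)=0.451325
d^2_{-2,0}: single k=2 term ⇒ +0.397315;  D = +0.397202+0.009455i
d^2_{-1,0}: k∈[1..2] ⇒ +0.785570 -0.200948 = +0.584622;  D = +0.584580+0.006957i
d^2_{0,0}: k∈[0..2] ⇒ +0.634102 -0.648812 +0.041491 = +0.026781;  D = +0.026781+0.000000i
d^2_{1,0}: k∈[0..1] ⇒ -0.785570 +0.200948 = -0.584622;  D = -0.584580+0.006957i
d^2_{2,0}: single k=0 term ⇒ +0.397315;  D = +0.397202-0.009455i
Y_2^{m'}(θ=2.9442,φ=2.5327) and Σ D·Y over m':
  (+0.3972+0.0095i)·(+0.0051+0.0139i)  (+0.5846+0.0070i)·(+0.1219+0.0850i)  (+0.0268+0.0000i)·(+0.5944+0.0000i)  (-0.5846+0.0070i)·(-0.1219+0.0850i)  (+0.3972-0.0095i)·(+0.0051-0.0139i)
Y_2^0(R⁻¹ n̂) = +0.161033-0.000000i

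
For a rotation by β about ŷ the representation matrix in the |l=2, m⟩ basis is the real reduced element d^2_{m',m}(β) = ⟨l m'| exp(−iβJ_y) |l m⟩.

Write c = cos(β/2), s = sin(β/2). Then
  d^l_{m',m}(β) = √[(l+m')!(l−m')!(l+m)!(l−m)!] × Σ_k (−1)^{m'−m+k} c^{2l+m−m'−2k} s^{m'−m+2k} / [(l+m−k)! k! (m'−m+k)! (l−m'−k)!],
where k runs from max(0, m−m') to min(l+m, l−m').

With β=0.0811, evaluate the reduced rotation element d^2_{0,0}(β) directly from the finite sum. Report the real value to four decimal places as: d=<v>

d=0.9902

d^2_{0,0}(β=0.0811) via Wigner's sum:
With c≡cos(β/2)=0.999178 and s≡sin(β/2)=0.040539, N=[2·2·2·2]^{1/2}=4.000000
k∈{0,1,2} keeps every argument non-negative
  k=0: (−1)^0·4.0000/(4)·0.9992^4·0.0405^0 = +0.996716
  k=1: (−1)^1·4.0000/(1)·0.9992^2·0.0405^2 = -0.006563
  k=2: (−1)^2·4.0000/(4)·0.9992^0·0.0405^4 = +0.000003
d^2_{0,0}(0.0811) = +0.996716 -0.006563 +0.000003 = +0.990156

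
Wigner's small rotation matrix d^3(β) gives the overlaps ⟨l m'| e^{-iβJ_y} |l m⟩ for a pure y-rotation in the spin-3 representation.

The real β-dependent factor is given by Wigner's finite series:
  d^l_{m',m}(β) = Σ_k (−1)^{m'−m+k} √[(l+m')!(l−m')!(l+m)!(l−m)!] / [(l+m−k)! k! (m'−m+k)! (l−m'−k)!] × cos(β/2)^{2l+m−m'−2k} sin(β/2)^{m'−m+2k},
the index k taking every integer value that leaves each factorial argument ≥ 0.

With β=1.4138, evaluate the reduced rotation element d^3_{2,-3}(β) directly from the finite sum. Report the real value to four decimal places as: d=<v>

d^3_{2,-3}(β=1.4138) via Wigner's sum:
Half-angle: c=0.760379, s=0.649480. N=√(120·1·1·720)=293.938769
The bounds max(0,m−m')=0 and min(l+m,l−m')=0 give 1 term
  k=0: (−1)^5·293.9388/(120)·0.7604^1·0.6495^5 = -0.215245
d^3_{2,-3}(1.4138) = -0.215245

d=-0.2152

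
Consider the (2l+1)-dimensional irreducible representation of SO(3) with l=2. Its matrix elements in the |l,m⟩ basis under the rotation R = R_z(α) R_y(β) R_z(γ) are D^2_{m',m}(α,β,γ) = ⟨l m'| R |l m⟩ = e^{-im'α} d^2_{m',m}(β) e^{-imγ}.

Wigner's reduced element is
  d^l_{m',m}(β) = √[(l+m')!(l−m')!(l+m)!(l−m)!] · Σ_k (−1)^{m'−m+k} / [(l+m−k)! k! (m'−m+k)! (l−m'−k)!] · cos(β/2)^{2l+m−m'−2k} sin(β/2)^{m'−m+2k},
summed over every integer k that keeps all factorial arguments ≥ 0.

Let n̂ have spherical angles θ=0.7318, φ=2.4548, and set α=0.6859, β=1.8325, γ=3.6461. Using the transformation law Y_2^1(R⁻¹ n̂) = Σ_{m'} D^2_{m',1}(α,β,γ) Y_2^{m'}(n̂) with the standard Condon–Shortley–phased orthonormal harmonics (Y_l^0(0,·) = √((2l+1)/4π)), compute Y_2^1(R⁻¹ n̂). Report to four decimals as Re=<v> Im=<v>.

Re=0.0698 Im=-0.2233

Need the full column D^2_{m',1} for m'=−2..2 at α=0.6859, β=1.8325, γ=3.6461.
cos(β/2)=0.608799, sin(β/2)=0.793324
d^2_{-2,1}: single k=3 term ⇒ +0.607934;  D = -0.393268-0.463598i
d^2_{-1,1}: k∈[2..3] ⇒ +0.699795 -0.396098 = +0.303697;  D = -0.298715-0.054787i
d^2_{0,1}: k∈[1..2] ⇒ +0.438479 -0.744564 = -0.306085;  D = +0.267950-0.147954i
d^2_{1,1}: k∈[0..1] ⇒ +0.137372 -0.699795 = -0.562424;  D = +0.208818-0.522222i
d^2_{2,1}: single k=0 term ⇒ -0.358017;  D = -0.107684-0.341438i
Y_2^{m'}(θ=0.7318,φ=2.4548) and Σ D·Y over m':
  (-0.3933-0.4636i)·(+0.0338+0.1691i)  (-0.2987-0.0548i)·(-0.2970-0.2435i)  (+0.2680-0.1480i)·(+0.2083+0.0000i)  (+0.2088-0.5222i)·(+0.2970-0.2435i)  (-0.1077-0.3414i)·(+0.0338-0.1691i)
Y_2^1(R⁻¹ n̂) = +0.069768-0.223256i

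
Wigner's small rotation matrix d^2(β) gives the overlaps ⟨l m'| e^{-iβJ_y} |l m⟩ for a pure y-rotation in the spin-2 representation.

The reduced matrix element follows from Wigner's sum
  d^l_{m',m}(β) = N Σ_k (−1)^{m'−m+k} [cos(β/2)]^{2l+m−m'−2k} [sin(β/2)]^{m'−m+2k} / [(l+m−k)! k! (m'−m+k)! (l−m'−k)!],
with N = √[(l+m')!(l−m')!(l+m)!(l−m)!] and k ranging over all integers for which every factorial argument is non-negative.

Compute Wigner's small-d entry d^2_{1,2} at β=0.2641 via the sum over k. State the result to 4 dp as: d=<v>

d^2_{1,2}(β=0.2641) via Wigner's sum:
Half-angle: c=0.991294, s=0.131667. N=√(6·1·24·1)=12.000000
The bounds max(0,m−m')=1 and min(l+m,l−m')=1 give 1 term
  k=1: (−1)^0·12.0000/(6)·0.9913^3·0.1317^1 = +0.256515
d^2_{1,2}(0.2641) = +0.256515

d=0.2565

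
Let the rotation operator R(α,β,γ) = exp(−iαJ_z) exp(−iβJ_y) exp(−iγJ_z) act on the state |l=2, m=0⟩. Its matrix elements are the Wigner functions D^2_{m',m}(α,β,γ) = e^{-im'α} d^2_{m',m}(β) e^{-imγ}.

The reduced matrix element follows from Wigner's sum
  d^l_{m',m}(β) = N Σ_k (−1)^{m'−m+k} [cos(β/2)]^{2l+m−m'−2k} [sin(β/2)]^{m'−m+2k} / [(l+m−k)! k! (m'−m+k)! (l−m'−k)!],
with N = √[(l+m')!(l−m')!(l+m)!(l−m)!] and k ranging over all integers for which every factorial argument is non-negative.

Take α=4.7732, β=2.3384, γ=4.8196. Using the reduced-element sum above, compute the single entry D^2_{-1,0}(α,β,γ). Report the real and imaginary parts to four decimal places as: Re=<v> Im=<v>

Re=-0.0372 Im=0.6109

First d^2_{-1,0}(β=2.3384), then the phase factors e^{-i(-1)α} and e^{-i(0)γ}:
With c≡cos(β/2)=0.390888 and s≡sin(β/2)=0.920438, N=[1·6·2·2]^{1/2}=4.898979
The bounds max(0,m−m')=1 and min(l+m,l−m')=2 give 2 terms
  k=1: (−1)^0·4.8990/(2)·0.3909^3·0.9204^1 = +0.134657
  k=2: (−1)^1·4.8990/(2)·0.3909^1·0.9204^3 = -0.746641
d^2_{-1,0}(2.3384) = +0.134657 -0.746641 = -0.611985
Attach z-rotation phases: D = e^{-i(-1)(4.7732)}·(-0.611985)·e^{-i(0)(4.8196)} = -0.037192+0.610853i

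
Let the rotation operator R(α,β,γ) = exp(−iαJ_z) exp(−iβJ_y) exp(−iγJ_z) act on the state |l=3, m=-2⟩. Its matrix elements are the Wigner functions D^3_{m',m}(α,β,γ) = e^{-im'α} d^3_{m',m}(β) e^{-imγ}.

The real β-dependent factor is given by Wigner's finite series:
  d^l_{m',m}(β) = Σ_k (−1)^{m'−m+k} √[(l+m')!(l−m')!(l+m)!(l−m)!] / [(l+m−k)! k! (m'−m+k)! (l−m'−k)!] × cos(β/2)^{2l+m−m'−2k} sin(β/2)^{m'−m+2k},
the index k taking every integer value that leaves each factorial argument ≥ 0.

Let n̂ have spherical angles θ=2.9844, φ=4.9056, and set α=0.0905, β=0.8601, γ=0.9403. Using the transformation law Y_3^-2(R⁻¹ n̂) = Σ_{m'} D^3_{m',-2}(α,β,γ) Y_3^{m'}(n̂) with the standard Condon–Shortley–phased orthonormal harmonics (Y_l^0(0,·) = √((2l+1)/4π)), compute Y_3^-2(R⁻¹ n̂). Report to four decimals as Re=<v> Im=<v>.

Re=0.2542 Im=-0.2930

Need the full column D^3_{m',-2} for m'=−3..3 at α=0.0905, β=0.8601, γ=0.9403.
cos(β/2)=0.908945, sin(β/2)=0.416916
d^3_{-3,-2}: single k=1 term ⇒ +0.633596;  D = -0.347916+0.529526i
d^3_{-2,-2}: k∈[0..1] ⇒ +0.563930 -0.593223 = -0.029293;  D = +0.013807-0.025835i
d^3_{-1,-2}: k∈[0..1] ⇒ -0.817969 +0.344183 = -0.473786;  D = +0.184633-0.436330i
d^3_{0,-2}: k∈[0..1] ⇒ +0.649843 -0.136720 = +0.513123;  D = -0.156437+0.488695i
d^3_{1,-2}: k∈[0..1] ⇒ -0.344183 +0.036206 = -0.307977;  D = +0.067000-0.300600i
d^3_{2,-2}: k∈[0..1] ⇒ +0.124807 -0.005252 = +0.119556;  D = -0.015357+0.118565i
d^3_{3,-2}: single k=0 term ⇒ -0.028045;  D = +0.001074-0.028025i
Y_3^{m'}(θ=2.9844,φ=4.9056) and Σ D·Y over m':
  (-0.3479+0.5295i)·(-0.0009-0.0013i)  (+0.0138-0.0258i)·(+0.0229-0.0093i)  (+0.1846-0.4363i)·(+0.0377+0.1925i)  (-0.1564+0.4887i)·(-0.6920+0.0000i)  (+0.0670-0.3006i)·(-0.0377+0.1925i)  (-0.0154+0.1186i)·(+0.0229+0.0093i)  (+0.0011-0.0280i)·(+0.0009-0.0013i)
Y_3^-2(R⁻¹ n̂) = +0.254154-0.293011i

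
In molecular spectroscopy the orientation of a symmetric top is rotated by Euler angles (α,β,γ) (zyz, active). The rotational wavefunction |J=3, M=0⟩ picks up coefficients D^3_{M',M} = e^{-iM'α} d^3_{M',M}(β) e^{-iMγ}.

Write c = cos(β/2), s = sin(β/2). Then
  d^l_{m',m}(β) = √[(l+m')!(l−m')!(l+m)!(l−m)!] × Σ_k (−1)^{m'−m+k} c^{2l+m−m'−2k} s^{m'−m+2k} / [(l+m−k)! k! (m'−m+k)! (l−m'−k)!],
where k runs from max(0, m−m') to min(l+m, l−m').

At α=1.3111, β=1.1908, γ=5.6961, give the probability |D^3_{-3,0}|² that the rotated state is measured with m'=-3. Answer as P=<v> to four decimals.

First d^3_{-3,0}(β=1.1908), then the phase factors e^{-i(-3)α} and e^{-i(0)γ}:
With c≡cos(β/2)=0.827924 and s≡sin(β/2)=0.560840, N=[1·720·6·6]^{1/2}=160.996894
The bounds max(0,m−m')=3 and min(l+m,l−m')=3 give 1 term
  k=3: (−1)^0·160.9969/(36)·0.8279^3·0.5608^3 = +0.447717
d^3_{-3,0}(1.1908) = +0.447717
|D^3_{-3,0}|² = |d^3_{-3,0}(β)|² = (+0.447717)² = 0.200451 (the z-rotation phases have unit modulus)

P=0.2005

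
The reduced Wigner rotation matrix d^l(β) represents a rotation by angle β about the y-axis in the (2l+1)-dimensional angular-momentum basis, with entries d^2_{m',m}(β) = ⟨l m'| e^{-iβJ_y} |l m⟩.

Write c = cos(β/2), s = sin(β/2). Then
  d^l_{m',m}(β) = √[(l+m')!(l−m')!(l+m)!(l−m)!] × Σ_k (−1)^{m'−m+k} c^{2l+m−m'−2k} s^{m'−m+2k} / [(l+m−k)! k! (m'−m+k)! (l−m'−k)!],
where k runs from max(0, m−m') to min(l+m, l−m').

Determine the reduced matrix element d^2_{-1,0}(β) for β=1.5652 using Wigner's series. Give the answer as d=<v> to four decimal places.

d^2_{-1,0}(β=1.5652) via Wigner's sum:
With c≡cos(β/2)=0.709083 and s≡sin(β/2)=0.705125, N=[1·6·2·2]^{1/2}=4.898979
Admissible k: 1..2 (factorial args all ≥0)
  k=1: (−1)^0·4.8990/(2)·0.7091^3·0.7051^1 = +0.615790
  k=2: (−1)^1·4.8990/(2)·0.7091^1·0.7051^3 = -0.608936
d^2_{-1,0}(1.5652) = +0.615790 -0.608936 = +0.006854

d=0.0069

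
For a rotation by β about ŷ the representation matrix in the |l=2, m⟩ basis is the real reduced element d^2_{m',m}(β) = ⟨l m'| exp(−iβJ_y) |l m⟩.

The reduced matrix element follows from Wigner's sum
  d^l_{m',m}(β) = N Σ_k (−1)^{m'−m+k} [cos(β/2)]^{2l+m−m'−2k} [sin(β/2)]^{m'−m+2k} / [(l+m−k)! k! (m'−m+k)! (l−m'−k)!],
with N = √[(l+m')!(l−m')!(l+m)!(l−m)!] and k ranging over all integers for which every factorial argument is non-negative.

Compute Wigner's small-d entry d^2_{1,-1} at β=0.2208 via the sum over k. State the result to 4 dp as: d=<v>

d^2_{1,-1}(β=0.2208) via Wigner's sum:
With c≡cos(β/2)=0.993912 and s≡sin(β/2)=0.110176, N=[6·1·1·6]^{1/2}=6.000000
Admissible k: 0..1 (factorial args all ≥0)
  k=0: (−1)^2·6.0000/(2)·0.9939^2·0.1102^2 = +0.035974
  k=1: (−1)^3·6.0000/(6)·0.9939^0·0.1102^4 = -0.000147
d^2_{1,-1}(0.2208) = +0.035974 -0.000147 = +0.035827

d=0.0358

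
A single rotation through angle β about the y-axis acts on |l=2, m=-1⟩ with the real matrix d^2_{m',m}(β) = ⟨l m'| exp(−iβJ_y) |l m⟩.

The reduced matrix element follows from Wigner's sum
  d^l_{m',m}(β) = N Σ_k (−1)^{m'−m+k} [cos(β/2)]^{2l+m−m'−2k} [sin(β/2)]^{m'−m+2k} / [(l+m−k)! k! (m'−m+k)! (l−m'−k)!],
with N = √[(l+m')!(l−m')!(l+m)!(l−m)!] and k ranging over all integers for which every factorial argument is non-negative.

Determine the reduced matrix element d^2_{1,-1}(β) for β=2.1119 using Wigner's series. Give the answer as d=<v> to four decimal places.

d^2_{1,-1}(β=2.1119) via Wigner's sum:
Half-angle: c=0.492401, s=0.870368. N=√(6·1·1·6)=6.000000
The bounds max(0,m−m')=0 and min(l+m,l−m')=1 give 2 terms
  k=0: (−1)^2·6.0000/(2)·0.4924^2·0.8704^2 = +0.551018
  k=1: (−1)^3·6.0000/(6)·0.4924^0·0.8704^4 = -0.573869
d^2_{1,-1}(2.1119) = +0.551018 -0.573869 = -0.022851

d=-0.0229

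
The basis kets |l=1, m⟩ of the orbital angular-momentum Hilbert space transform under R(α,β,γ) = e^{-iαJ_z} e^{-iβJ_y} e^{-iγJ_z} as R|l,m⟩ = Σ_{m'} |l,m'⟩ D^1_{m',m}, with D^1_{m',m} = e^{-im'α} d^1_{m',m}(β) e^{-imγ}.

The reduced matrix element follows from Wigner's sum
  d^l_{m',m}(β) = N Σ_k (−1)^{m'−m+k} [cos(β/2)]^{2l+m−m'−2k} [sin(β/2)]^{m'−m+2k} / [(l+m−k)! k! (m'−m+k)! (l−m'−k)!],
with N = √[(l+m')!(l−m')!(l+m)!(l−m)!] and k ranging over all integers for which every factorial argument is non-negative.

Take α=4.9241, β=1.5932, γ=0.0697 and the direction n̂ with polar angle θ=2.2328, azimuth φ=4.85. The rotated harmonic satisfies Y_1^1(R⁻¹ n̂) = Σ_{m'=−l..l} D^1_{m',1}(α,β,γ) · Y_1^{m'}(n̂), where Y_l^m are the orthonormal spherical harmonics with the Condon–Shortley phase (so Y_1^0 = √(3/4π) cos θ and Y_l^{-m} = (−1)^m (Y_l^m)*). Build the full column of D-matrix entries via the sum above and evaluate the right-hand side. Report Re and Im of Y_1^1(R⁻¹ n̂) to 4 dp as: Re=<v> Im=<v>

Need the full column D^1_{m',1} for m'=−1..1 at α=4.9241, β=1.5932, γ=0.0697.
cos(β/2)=0.699142, sin(β/2)=0.714983
d^1_{-1,1}: single k=2 term ⇒ +0.511201;  D = +0.072352-0.506055i
d^1_{0,1}: single k=1 term ⇒ +0.706929;  D = +0.705213-0.049233i
d^1_{1,1}: single k=0 term ⇒ +0.488799;  D = +0.135745+0.469572i
Y_1^{m'}(θ=2.2328,φ=4.85) and Σ D·Y over m':
  (+0.0724-0.5061i)·(+0.0374+0.2699i)  (+0.7052-0.0492i)·(-0.3003+0.0000i)  (+0.1357+0.4696i)·(-0.0374+0.2699i)
Y_1^1(R⁻¹ n̂) = -0.204328+0.034489i

Re=-0.2043 Im=0.0345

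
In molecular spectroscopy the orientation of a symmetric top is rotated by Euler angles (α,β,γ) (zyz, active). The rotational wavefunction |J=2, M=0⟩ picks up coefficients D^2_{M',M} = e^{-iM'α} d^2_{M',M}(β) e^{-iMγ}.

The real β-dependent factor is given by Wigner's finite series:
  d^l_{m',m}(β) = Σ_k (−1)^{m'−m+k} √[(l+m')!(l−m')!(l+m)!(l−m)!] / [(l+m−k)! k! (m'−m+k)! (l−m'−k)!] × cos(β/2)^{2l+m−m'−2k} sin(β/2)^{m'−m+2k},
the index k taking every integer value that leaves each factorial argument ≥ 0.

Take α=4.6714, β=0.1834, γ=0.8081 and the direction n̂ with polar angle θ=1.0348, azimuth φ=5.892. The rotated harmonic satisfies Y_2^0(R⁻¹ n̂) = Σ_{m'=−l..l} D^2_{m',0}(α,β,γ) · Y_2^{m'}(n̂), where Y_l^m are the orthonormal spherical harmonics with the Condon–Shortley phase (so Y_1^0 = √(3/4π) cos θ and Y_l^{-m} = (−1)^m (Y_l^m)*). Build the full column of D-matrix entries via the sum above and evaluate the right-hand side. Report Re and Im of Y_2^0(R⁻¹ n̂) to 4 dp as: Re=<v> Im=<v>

Need the full column D^2_{m',0} for m'=−2..2 at α=4.6714, β=0.1834, γ=0.8081.
cos(β/2)=0.995799, sin(β/2)=0.091572
d^2_{-2,0}: single k=2 term ⇒ +0.020368;  D = -0.020299+0.001668i
d^2_{-1,0}: k∈[1..2] ⇒ +0.221488 -0.001873 = +0.219615;  D = -0.008999-0.219431i
d^2_{0,0}: k∈[0..2] ⇒ +0.983300 -0.033260 +0.000070 = +0.950110;  D = +0.950110+0.000000i
d^2_{1,0}: k∈[0..1] ⇒ -0.221488 +0.001873 = -0.219615;  D = +0.008999-0.219431i
d^2_{2,0}: single k=0 term ⇒ +0.020368;  D = -0.020299-0.001668i
Y_2^{m'}(θ=1.0348,φ=5.892) and Σ D·Y over m':
  (-0.0203+0.0017i)·(+0.2025+0.2013i)  (-0.0090-0.2194i)·(+0.3136+0.1293i)  (+0.9501+0.0000i)·(-0.0686+0.0000i)  (+0.0090-0.2194i)·(-0.3136+0.1293i)  (-0.0203-0.0017i)·(+0.2025-0.2013i)
Y_2^0(R⁻¹ n̂) = -0.022971+0.000000i

Re=-0.0230 Im=0.0000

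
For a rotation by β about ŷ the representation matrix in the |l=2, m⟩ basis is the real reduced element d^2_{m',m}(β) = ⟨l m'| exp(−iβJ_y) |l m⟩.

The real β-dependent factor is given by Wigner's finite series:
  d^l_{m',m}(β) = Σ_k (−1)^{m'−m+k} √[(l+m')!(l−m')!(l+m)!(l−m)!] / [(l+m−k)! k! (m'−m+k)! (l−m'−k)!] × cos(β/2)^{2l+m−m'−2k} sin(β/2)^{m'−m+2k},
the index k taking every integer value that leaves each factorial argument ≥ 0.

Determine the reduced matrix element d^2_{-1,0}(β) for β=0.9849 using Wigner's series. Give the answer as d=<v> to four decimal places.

d=0.5643

d^2_{-1,0}(β=0.9849) via Wigner's sum:
With c≡cos(β/2)=0.881177 and s≡sin(β/2)=0.472786, N=[1·6·2·2]^{1/2}=4.898979
Admissible k: 1..2 (factorial args all ≥0)
  k=1: (−1)^0·4.8990/(2)·0.8812^3·0.4728^1 = +0.792374
  k=2: (−1)^1·4.8990/(2)·0.8812^1·0.4728^3 = -0.228104
d^2_{-1,0}(0.9849) = +0.792374 -0.228104 = +0.564270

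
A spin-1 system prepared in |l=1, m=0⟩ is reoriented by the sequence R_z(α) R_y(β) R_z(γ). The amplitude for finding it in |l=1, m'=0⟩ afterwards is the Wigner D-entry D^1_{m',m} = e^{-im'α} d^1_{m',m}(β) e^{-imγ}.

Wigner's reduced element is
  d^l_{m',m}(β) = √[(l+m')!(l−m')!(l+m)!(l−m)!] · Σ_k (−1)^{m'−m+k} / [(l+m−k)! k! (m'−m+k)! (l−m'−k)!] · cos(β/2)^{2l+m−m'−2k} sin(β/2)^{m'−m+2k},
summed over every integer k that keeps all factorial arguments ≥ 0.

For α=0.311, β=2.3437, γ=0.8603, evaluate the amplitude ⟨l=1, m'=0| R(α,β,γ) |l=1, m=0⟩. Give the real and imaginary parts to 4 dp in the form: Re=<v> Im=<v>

Re=-0.6982 Im=0.0000

First d^1_{0,0}(β=2.3437), then the phase factors e^{-i(0)α} and e^{-i(0)γ}:
c=cos(2.3437/2)=0.388448, s=sin(2.3437/2)=0.921471; N=√[1·1·1·1]=1.000000
The bounds max(0,m−m')=0 and min(l+m,l−m')=1 give 2 terms
  k=0: (−1)^0·1.0000/(1)·0.3884^2·0.9215^0 = +0.150892
  k=1: (−1)^1·1.0000/(1)·0.3884^0·0.9215^2 = -0.849108
d^1_{0,0}(2.3437) = +0.150892 -0.849108 = -0.698217
D = (+1.000000+0.000000i)·(-0.698217)·(+1.000000+0.000000i) = -0.698217+0.000000i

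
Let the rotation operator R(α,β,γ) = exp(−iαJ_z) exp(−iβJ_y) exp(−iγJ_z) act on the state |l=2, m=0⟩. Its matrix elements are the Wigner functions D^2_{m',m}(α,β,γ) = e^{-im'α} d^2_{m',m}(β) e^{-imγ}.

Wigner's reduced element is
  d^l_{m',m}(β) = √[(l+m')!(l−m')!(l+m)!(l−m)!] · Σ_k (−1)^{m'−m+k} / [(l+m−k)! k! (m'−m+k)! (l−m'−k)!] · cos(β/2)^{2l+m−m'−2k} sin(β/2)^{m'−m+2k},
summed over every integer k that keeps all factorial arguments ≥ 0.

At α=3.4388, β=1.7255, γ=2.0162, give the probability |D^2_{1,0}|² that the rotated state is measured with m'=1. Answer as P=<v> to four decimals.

Split into d^2_{1,0}(β=1.7255) × two z-phases.
Half-angle: c=0.650351, s=0.759634. N=√(6·1·2·2)=4.898979
Admissible k: 0..1 (factorial args all ≥0)
  k=0: (−1)^1·4.8990/(2)·0.6504^3·0.7596^1 = -0.511827
  k=1: (−1)^2·4.8990/(2)·0.6504^1·0.7596^3 = +0.698291
d^2_{1,0}(1.7255) = -0.511827 +0.698291 = +0.186464
|D^2_{1,0}|² = |d^2_{1,0}(β)|² = (+0.186464)² = 0.034769 (the z-rotation phases have unit modulus)

P=0.0348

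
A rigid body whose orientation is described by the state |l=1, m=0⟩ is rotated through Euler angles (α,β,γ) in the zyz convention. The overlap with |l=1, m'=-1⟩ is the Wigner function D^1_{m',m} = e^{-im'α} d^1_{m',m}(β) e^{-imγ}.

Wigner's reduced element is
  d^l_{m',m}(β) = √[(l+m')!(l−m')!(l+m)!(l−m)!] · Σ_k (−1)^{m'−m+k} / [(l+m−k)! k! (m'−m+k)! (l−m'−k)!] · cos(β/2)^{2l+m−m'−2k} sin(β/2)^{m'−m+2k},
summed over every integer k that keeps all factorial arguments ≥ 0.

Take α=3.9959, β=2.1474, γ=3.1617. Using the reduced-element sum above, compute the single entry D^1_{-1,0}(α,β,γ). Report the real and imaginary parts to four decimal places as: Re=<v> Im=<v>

Split into d^1_{-1,0}(β=2.1474) × two z-phases.
Half-angle: c=0.476875, s=0.878971. N=√(1·2·1·1)=1.414214
k∈{1} keeps every argument non-negative
  k=1: (−1)^0·1.4142/(1)·0.4769^1·0.8790^1 = +0.592781
d^1_{-1,0}(2.1474) = +0.592781
D = (-0.656741-0.754116i)·(+0.592781)·(+1.000000+0.000000i) = -0.389304-0.447026i

Re=-0.3893 Im=-0.4470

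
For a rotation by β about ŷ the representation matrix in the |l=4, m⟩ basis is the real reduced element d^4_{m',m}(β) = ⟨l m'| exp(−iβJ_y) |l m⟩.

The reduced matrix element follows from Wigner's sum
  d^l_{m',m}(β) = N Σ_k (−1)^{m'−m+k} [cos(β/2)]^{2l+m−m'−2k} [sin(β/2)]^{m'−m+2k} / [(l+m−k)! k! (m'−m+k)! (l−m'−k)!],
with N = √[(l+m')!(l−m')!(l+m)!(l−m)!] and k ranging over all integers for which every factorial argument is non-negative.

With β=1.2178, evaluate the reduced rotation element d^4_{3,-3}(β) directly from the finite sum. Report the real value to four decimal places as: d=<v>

d=0.1535

d^4_{3,-3}(β=1.2178) via Wigner's sum:
c=cos(1.2178/2)=0.820278, s=sin(1.2178/2)=0.571966; N=√[5040·1·1·5040]=5040.000000
k∈{0,1} keeps every argument non-negative
  k=0: (−1)^6·5040.0000/(720)·0.8203^2·0.5720^6 = +0.164907
  k=1: (−1)^7·5040.0000/(5040)·0.8203^0·0.5720^8 = -0.011454
d^4_{3,-3}(1.2178) = +0.164907 -0.011454 = +0.153453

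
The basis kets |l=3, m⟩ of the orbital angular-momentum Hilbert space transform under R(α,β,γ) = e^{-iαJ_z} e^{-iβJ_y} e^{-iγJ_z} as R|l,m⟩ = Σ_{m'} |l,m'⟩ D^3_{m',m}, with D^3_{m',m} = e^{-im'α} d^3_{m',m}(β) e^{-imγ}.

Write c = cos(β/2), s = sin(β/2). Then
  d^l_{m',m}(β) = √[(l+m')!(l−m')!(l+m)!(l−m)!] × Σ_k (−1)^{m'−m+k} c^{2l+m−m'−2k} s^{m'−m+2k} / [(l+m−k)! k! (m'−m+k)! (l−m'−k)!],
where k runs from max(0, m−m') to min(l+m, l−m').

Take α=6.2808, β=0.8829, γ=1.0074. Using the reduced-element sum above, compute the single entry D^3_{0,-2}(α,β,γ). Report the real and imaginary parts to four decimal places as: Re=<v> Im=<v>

Re=-0.2229 Im=0.4686

First d^3_{0,-2}(β=0.8829), then the phase factors e^{-i(0)α} and e^{-i(-2)γ}:
With c≡cos(β/2)=0.904133 and s≡sin(β/2)=0.427251, N=[6·6·1·120]^{1/2}=65.726707
Admissible k: 0..1 (factorial args all ≥0)
  k=0: (−1)^2·65.7267/(12)·0.9041^4·0.4273^2 = +0.668122
  k=1: (−1)^3·65.7267/(12)·0.9041^2·0.4273^4 = -0.149196
d^3_{0,-2}(0.8829) = +0.668122 -0.149196 = +0.518926
Phases: e^{-i·(0)·6.2808}=+1.000000+0.000000i, e^{-i·(-2)·1.0074}=-0.429558+0.903039i ⇒ D=-0.222909+0.468611i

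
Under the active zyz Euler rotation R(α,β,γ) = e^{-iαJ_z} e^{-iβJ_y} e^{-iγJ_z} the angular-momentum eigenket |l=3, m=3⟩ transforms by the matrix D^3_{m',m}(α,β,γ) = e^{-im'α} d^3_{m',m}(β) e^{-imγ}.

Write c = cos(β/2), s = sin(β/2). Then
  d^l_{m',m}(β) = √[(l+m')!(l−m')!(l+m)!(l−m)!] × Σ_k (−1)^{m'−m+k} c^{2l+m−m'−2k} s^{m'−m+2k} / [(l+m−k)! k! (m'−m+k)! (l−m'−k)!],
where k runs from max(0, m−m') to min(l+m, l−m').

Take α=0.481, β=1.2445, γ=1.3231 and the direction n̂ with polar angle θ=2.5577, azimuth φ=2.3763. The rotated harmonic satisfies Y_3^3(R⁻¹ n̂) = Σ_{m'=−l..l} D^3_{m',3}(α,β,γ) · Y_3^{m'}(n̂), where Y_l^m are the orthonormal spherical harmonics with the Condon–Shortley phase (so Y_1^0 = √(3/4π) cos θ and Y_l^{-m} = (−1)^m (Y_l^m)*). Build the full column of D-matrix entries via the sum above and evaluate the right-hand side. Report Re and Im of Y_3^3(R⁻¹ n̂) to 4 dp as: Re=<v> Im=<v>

Re=0.1575 Im=0.2613

Need the full column D^3_{m',3} for m'=−3..3 at α=0.481, β=1.2445, γ=1.3231.
cos(β/2)=0.812569, sin(β/2)=0.582865
d^3_{-3,3}: single k=6 term ⇒ +0.039211;  D = -0.032020-0.022632i
d^3_{-2,3}: single k=5 term ⇒ +0.133898;  D = -0.132693-0.017928i
d^3_{-1,3}: single k=4 term ⇒ +0.295147;  D = -0.277584+0.100292i
d^3_{0,3}: single k=3 term ⇒ +0.475116;  D = -0.321447+0.349867i
d^3_{1,3}: single k=2 term ⇒ +0.573618;  D = -0.148624+0.554029i
d^3_{2,3}: single k=1 term ⇒ +0.505761;  D = +0.109834+0.493690i
d^3_{3,3}: single k=0 term ⇒ +0.287847;  D = +0.185417+0.220174i
Y_3^{m'}(θ=2.5577,φ=2.3763) and Σ D·Y over m':
  (-0.0320-0.0226i)·(+0.0464-0.0523i)  (-0.1327-0.0179i)·(-0.0104-0.2589i)  (-0.2776+0.1003i)·(-0.3187-0.3061i)  (-0.3214+0.3499i)·(-0.1496+0.0000i)  (-0.1486+0.5540i)·(+0.3187-0.3061i)  (+0.1098+0.4937i)·(-0.0104+0.2589i)  (+0.1854+0.2202i)·(-0.0464-0.0523i)
Y_3^3(R⁻¹ n̂) = +0.157528+0.261309i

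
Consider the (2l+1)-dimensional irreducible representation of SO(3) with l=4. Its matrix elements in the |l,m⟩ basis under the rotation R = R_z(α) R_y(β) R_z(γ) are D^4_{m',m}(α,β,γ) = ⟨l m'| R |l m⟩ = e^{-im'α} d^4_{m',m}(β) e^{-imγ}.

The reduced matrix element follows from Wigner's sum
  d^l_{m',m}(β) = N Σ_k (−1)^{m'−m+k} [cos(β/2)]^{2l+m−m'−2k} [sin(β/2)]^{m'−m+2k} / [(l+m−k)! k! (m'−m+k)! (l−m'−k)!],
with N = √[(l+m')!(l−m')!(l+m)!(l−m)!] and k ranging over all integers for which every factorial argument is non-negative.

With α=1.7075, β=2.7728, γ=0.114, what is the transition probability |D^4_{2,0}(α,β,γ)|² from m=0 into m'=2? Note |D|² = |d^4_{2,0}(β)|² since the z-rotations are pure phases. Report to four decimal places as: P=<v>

P=0.0684

Split into d^4_{2,0}(β=2.7728) × two z-phases.
Half-angle: c=0.183353, s=0.983047. N=√(720·2·24·24)=910.735966
The bounds max(0,m−m')=0 and min(l+m,l−m')=2 give 3 terms
  k=0: (−1)^2·910.7360/(96)·0.1834^6·0.9830^2 = +0.000348
  k=1: (−1)^3·910.7360/(36)·0.1834^4·0.9830^4 = -0.026702
  k=2: (−1)^4·910.7360/(96)·0.1834^2·0.9830^6 = +0.287835
d^4_{2,0}(2.7728) = +0.000348 -0.026702 +0.287835 = +0.261482
|D^4_{2,0}|² = |d^4_{2,0}(β)|² = (+0.261482)² = 0.068373 (the z-rotation phases have unit modulus)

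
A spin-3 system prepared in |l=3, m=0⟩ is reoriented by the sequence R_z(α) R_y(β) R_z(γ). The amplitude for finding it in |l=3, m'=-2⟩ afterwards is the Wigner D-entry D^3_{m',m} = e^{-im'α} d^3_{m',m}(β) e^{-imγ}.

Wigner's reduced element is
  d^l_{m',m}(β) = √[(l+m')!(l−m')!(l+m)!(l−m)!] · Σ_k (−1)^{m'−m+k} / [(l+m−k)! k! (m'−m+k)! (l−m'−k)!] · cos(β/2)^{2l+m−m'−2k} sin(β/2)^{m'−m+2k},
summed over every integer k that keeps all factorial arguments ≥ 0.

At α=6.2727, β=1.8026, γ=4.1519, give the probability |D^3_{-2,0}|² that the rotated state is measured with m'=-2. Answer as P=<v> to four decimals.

P=0.0888

D^3_{-2,0}(6.2727,1.8026,4.1519) = e^{-i·-2·6.2727}·d^3_{-2,0}(1.8026)·e^{-i·0·4.1519}. Compute d first:
Half-angle: c=0.620591, s=0.784134. N=√(1·120·6·6)=65.726707
k: max(0,(0)−(-2))=2 … min(3+(0),3−(-2))=3
  k=2: (−1)^0·65.7267/(12)·0.6206^4·0.7841^2 = +0.499533
  k=3: (−1)^1·65.7267/(12)·0.6206^2·0.7841^4 = -0.797505
d^3_{-2,0}(1.8026) = +0.499533 -0.797505 = -0.297973
|D^3_{-2,0}|² = |d^3_{-2,0}(β)|² = (-0.297973)² = 0.088788 (the z-rotation phases have unit modulus)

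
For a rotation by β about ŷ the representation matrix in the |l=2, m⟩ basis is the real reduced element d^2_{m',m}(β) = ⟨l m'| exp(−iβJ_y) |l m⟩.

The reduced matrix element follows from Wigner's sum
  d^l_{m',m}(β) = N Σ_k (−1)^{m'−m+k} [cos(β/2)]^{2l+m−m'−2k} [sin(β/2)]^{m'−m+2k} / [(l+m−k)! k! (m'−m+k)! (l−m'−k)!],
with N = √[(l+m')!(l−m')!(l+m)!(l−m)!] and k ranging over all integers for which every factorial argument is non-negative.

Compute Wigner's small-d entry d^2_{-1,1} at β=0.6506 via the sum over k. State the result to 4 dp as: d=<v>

d^2_{-1,1}(β=0.6506) via Wigner's sum:
c=cos(0.6506/2)=0.947555, s=sin(0.6506/2)=0.319593; N=√[1·6·6·1]=6.000000
The bounds max(0,m−m')=2 and min(l+m,l−m')=3 give 2 terms
  k=2: (−1)^0·6.0000/(2)·0.9476^2·0.3196^2 = +0.275122
  k=3: (−1)^1·6.0000/(6)·0.9476^0·0.3196^4 = -0.010433
d^2_{-1,1}(0.6506) = +0.275122 -0.010433 = +0.264689

d=0.2647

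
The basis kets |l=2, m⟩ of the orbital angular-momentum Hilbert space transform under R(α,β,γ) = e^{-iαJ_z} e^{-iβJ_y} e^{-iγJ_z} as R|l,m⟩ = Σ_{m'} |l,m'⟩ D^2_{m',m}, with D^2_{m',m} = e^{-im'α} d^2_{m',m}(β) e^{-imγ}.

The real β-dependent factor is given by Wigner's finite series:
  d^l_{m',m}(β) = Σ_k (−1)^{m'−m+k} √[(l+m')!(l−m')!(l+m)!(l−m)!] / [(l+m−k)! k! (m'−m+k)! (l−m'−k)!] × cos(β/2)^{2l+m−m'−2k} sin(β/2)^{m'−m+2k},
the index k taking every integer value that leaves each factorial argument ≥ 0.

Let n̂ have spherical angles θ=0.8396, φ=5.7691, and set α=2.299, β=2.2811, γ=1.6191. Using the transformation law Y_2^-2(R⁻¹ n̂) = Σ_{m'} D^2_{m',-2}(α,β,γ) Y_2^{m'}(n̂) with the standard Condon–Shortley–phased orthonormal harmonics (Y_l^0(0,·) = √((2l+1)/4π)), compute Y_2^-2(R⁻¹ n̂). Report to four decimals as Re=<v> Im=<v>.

Re=0.0205 Im=0.0107

Need the full column D^2_{m',-2} for m'=−2..2 at α=2.299, β=2.2811, γ=1.6191.
cos(β/2)=0.417095, sin(β/2)=0.908863
d^2_{-2,-2}: single k=0 term ⇒ +0.030265;  D = +0.000538+0.030260i
d^2_{-1,-2}: single k=0 term ⇒ -0.131896;  D = -0.096867+0.089517i
d^2_{0,-2}: single k=0 term ⇒ +0.351999;  D = -0.350358-0.033953i
d^2_{1,-2}: single k=0 term ⇒ -0.626268;  D = -0.369770-0.505452i
d^2_{2,-2}: single k=0 term ⇒ +0.682329;  D = +0.142903-0.667197i
Y_2^{m'}(θ=0.8396,φ=5.7691) and Σ D·Y over m':
  (+0.0005+0.0303i)·(+0.1105+0.1833i)  (-0.0969+0.0895i)·(+0.3344+0.1888i)  (-0.3504-0.0340i)·(+0.1065+0.0000i)  (-0.3698-0.5055i)·(-0.3344+0.1888i)  (+0.1429-0.6672i)·(+0.1105-0.1833i)
Y_2^-2(R⁻¹ n̂) = +0.020493+0.010718i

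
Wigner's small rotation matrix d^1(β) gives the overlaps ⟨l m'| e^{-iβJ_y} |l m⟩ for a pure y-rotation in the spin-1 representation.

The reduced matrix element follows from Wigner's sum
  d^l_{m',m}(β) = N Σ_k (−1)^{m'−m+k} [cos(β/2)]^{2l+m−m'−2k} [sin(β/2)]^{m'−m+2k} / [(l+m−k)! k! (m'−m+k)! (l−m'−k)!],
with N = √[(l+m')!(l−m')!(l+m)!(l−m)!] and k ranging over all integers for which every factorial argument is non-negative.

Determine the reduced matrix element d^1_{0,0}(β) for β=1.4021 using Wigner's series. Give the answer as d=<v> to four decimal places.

d=0.1679

d^1_{0,0}(β=1.4021) via Wigner's sum:
c=cos(1.4021/2)=0.764165, s=sin(1.4021/2)=0.645020; N=√[1·1·1·1]=1.000000
k: max(0,(0)−(0))=0 … min(1+(0),1−(0))=1
  k=0: (−1)^0·1.0000/(1)·0.7642^2·0.6450^0 = +0.583949
  k=1: (−1)^1·1.0000/(1)·0.7642^0·0.6450^2 = -0.416051
d^1_{0,0}(1.4021) = +0.583949 -0.416051 = +0.167897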